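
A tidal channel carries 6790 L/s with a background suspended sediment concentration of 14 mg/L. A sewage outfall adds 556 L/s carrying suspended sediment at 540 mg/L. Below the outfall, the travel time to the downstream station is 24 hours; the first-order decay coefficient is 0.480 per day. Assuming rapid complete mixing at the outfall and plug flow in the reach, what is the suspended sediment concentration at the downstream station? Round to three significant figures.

After mixing, C = (6790·14.00 + 556.0·540.0) / 7346 = 395300/7346 = 53.81 mg/L.
Decay over the reach: 53.81·exp(−kt) = 53.81·0.6188 = 33.30 mg/L.

33.3 mg/L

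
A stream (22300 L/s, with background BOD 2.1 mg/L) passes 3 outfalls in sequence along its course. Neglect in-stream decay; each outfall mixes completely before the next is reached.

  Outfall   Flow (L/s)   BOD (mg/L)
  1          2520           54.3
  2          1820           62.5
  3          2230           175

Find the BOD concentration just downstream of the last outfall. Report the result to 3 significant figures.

23.8 mg/L

Outfall 1: combined Q = 24820 L/s; C = (22300·2.100 + 2520·54.30)/24820 = 7.400 mg/L.
Outfall 2: combined Q = 26640 L/s; C = (24820·7.400 + 1820·62.50)/26640 = 11.16 mg/L.
Outfall 3: combined Q = 28870 L/s; C = (26640·11.16 + 2230·175.0)/28870 = 23.82 mg/L.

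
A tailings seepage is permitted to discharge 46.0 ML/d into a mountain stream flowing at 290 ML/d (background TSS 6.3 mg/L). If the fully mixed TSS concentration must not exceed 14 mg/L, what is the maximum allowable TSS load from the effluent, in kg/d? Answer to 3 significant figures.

2880 kg/d

Mass balance at the limit: 290.0·6.300 + 46.00·Cₑ = 336.0·14 → Cₑ = 62.54 mg/L.
46.00 ML/d = 0.5324 m³/s. Load = 0.5324 m³/s × 62.54 g/m³ × 86 400 s/d = 2877 kg/d.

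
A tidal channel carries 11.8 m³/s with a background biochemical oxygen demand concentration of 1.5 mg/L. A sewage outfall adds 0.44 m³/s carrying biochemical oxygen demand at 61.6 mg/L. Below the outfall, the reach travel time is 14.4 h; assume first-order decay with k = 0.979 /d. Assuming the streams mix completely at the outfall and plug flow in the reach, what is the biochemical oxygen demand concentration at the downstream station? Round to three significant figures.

2.03 mg/L

Conservation of mass: C = (11.80·1.500 + 0.4400·61.60) / 12.24 = 44.80/12.24 = 3.660 mg/L.
First-order decay: C = 3.660·exp(−k·t) = 3.660·0.5558 = 2.034 mg/L.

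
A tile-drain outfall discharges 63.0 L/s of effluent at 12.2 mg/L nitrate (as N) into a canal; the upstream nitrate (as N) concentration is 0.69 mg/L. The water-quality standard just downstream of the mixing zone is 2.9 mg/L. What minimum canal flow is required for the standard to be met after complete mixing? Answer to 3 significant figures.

Set C_mix = 2.9: (Q·0.6900 + 63.00·12.20) / (Q + 63.00) = 2.9
→ Q = 63.00·(12.20 − 2.9)/(2.9 − 0.6900) = 265.1 L/s.

265 L/s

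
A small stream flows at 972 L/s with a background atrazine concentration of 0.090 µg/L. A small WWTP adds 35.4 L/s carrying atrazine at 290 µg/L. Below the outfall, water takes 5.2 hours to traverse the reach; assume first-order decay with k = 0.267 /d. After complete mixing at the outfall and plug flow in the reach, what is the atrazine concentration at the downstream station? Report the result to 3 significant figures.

9.70 µg/L

After mixing, C = (972.0·0.09000 + 35.40·290.0) / 1007 = 10350/1007 = 10.28 µg/L.
Decay over the reach: 10.28·exp(−kt) = 10.28·0.9438 = 9.700 µg/L.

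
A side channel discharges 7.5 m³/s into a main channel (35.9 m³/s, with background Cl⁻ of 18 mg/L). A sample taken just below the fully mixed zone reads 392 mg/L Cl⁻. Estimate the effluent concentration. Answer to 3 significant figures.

Mass balance: 35.90·18.00 + 7.500·Cₑ = 43.40·392.0
→ Cₑ = (43.40·392.0 − 35.90·18.00) / 7.500 = 2182 mg/L.

2180 mg/L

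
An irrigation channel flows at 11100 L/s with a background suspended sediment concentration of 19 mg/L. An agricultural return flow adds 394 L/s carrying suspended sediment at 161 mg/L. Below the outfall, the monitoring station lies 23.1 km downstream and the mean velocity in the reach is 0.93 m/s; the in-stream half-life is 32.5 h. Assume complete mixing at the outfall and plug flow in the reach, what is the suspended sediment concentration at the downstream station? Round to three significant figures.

Mixed concentration C = ΣQC/ΣQ = (11100·19.00 + 394.0·161.0) / 11490 = 274300/11490 = 23.87 mg/L.
Travel time t = 23.1·1000 / 0.93 = 24840 s = 6.900 h.
Half-life 32.5 h → k = ln 2 / 32.5 = 0.02133 h⁻¹ = 0.5119 d⁻¹.
After decay, C = 23.87 × e^(−kt) = 23.87 × 0.8632 = 20.60 mg/L.

20.6 mg/L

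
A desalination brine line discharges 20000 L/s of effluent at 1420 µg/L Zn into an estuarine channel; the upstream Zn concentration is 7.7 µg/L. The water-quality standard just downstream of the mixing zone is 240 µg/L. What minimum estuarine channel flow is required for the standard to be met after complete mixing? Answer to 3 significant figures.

Set C_mix = 240: (Q·7.700 + 20000·1420) / (Q + 20000) = 240
→ Q = 20000·(1420 − 240)/(240 − 7.700) = 101600 L/s.

102000 L/s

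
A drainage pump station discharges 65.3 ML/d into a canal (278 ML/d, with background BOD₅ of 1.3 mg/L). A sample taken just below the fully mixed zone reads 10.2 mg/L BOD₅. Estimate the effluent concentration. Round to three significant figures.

Mass balance: 278.0·1.300 + 65.30·Cₑ = 343.3·10.20
→ Cₑ = (343.3·10.20 − 278.0·1.300) / 65.30 = 48.09 mg/L.

48.1 mg/L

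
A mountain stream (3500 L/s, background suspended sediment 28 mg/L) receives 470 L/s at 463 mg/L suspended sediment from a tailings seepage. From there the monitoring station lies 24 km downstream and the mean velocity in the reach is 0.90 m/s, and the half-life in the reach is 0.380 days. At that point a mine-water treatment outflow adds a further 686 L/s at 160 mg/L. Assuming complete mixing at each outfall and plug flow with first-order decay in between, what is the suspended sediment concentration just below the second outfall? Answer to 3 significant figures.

Mixed concentration C = ΣQC/ΣQ = (3500·28.00 + 470.0·463.0) / 3970 = 315600/3970 = 79.50 mg/L; combined flow 3970 L/s.
Travel time t = 24·1000 / 0.90 = 26670 s = 7.407 h.
Half-life 0.380 d → k = ln 2 / 0.380 = 1.824 d⁻¹.
Applying C = C₀e^(−kt): 79.50 × 0.5695 = 45.28 mg/L.
Second outfall: C = (3970·45.28 + 686.0·160.0)/4656 = 62.18 mg/L.

62.2 mg/L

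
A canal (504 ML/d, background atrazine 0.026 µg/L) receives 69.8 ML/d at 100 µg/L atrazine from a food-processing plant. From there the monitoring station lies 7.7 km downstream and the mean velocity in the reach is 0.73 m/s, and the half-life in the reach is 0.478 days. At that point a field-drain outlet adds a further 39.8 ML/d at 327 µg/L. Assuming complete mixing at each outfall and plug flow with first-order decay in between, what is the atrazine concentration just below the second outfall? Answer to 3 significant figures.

Conservation of mass: C = (504.0·0.02600 + 69.80·100.0) / 573.8 = 6993/573.8 = 12.19 µg/L; combined flow 573.8 ML/d.
Travel time t = 7.7·1000 / 0.73 = 10550 s = 2.930 h.
Half-life 0.478 d → k = ln 2 / 0.478 = 1.450 d⁻¹.
After decay, C = 12.19 × e^(−kt) = 12.19 × 0.8378 = 10.21 µg/L.
At the second outfall, C = (573.8·10.21 + 39.80·327.0) / (573.8 + 39.80) = 30.76 µg/L.

30.8 µg/L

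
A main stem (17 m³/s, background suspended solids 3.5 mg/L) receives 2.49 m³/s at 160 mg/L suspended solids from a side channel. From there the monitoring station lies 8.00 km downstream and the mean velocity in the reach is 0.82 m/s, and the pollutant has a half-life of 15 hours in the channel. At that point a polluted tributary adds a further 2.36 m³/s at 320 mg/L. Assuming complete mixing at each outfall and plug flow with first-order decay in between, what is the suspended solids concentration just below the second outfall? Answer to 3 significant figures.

53.1 mg/L

Flow-weighted average: C = (17.00·3.500 + 2.490·160.0) / 19.49 = 457.9/19.49 = 23.49 mg/L; combined flow 19.49 m³/s.
Travel time t = 8.00·1000 / 0.82 = 9756 s = 2.710 h.
Half-life 15 h → k = ln 2 / 15 = 0.04621 h⁻¹ = 1.109 d⁻¹.
First-order decay: C = 23.49·exp(−k·t) = 23.49·0.8823 = 20.73 mg/L.
Second outfall: C = (19.49·20.73 + 2.360·320.0)/21.85 = 53.05 mg/L.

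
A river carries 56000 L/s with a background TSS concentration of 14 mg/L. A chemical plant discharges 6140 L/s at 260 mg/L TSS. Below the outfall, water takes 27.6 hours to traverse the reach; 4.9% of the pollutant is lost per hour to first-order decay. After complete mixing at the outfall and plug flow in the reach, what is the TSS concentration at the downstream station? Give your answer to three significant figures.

9.57 mg/L

Mixed concentration C = ΣQC/ΣQ = (56000·14.00 + 6140·260.0) / 62140 = 2380000/62140 = 38.31 mg/L.
4.9%/h lost → k = −ln(1 − 0.049) = 0.05024 h⁻¹.
Applying C = C₀e^(−kt): 38.31 × 0.2499 = 9.573 mg/L.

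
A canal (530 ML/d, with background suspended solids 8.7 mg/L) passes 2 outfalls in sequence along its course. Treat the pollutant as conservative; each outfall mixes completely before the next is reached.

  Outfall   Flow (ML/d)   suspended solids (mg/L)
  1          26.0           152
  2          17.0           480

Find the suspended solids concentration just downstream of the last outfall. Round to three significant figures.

Outfall 1: combined Q = 556.0 ML/d; C = (530.0·8.700 + 26.00·152.0)/556.0 = 15.40 mg/L.
Outfall 2: combined Q = 573.0 ML/d; C = (556.0·15.40 + 17.00·480.0)/573.0 = 29.18 mg/L.

29.2 mg/L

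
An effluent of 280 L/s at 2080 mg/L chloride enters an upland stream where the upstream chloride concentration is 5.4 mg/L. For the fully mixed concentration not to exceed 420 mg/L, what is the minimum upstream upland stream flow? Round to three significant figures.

1120 L/s

Set C_mix = 420: (Q·5.400 + 280.0·2080) / (Q + 280.0) = 420
→ Q = 280.0·(2080 − 420)/(420 − 5.400) = 1121 L/s.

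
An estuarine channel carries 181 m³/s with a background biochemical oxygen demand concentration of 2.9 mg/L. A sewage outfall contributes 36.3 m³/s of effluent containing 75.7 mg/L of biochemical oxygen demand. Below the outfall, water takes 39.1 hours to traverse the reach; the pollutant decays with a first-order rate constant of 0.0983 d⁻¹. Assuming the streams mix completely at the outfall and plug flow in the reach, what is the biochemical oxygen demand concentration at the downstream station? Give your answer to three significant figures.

12.8 mg/L

Mass balance: C = (181.0·2.900 + 36.30·75.70) / 217.3 = 3273/217.3 = 15.06 mg/L.
Decay over the reach: 15.06·exp(−kt) = 15.06·0.8520 = 12.83 mg/L.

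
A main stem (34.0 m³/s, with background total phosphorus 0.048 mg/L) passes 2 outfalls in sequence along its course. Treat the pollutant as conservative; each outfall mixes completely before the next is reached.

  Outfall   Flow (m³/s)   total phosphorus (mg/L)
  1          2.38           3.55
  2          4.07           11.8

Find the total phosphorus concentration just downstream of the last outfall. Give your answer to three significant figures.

1.44 mg/L

Outfall 1: combined Q = 36.38 m³/s; C = (34.00·0.04800 + 2.380·3.550)/36.38 = 0.2771 mg/L.
Outfall 2: combined Q = 40.45 m³/s; C = (36.38·0.2771 + 4.070·11.80)/40.45 = 1.437 mg/L.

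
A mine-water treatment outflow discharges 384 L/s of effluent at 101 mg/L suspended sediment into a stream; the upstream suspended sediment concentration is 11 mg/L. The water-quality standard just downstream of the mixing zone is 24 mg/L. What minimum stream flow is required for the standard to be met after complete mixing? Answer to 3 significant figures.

2270 L/s

Set C_mix = 24: (Q·11.00 + 384.0·101.0) / (Q + 384.0) = 24
→ Q = 384.0·(101.0 − 24)/(24 − 11.00) = 2274 L/s.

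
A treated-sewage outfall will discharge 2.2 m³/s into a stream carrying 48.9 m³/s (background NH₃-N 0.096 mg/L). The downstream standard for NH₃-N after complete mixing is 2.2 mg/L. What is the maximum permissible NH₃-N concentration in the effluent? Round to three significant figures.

49.0 mg/L

At the limit, (Qr·Cr + Qe·Cₑ)/(Qr + Qe) = 2.2:
Cₑ = (51.10·2.2 − 48.90·0.09600) / 2.200 = 48.97 mg/L.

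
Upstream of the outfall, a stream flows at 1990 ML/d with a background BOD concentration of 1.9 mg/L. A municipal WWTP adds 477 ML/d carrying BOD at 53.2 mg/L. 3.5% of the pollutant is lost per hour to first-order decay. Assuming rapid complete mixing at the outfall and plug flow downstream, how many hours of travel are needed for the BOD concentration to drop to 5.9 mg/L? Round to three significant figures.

Mass balance: C = (1990·1.900 + 477.0·53.20) / 2467 = 29160/2467 = 11.82 mg/L.
3.5%/h lost → k = −ln(1 − 0.035) = 0.03563 h⁻¹.
11.82·exp(−k·t) = 5.9 → t = ln(11.82/5.9)/k = 70200 s = 19.50 h.

19.5 h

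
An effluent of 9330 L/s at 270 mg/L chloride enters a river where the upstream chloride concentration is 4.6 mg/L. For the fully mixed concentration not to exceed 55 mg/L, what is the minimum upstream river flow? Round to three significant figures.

Set C_mix = 55: (Q·4.600 + 9330·270.0) / (Q + 9330) = 55
→ Q = 9330·(270.0 − 55)/(55 − 4.600) = 39800 L/s.

39800 L/s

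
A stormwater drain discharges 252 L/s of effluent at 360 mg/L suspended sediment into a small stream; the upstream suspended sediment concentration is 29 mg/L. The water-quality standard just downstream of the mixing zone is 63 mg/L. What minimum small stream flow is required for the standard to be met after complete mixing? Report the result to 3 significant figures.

2200 L/s

Set C_mix = 63: (Q·29.00 + 252.0·360.0) / (Q + 252.0) = 63
→ Q = 252.0·(360.0 − 63)/(63 − 29.00) = 2201 L/s.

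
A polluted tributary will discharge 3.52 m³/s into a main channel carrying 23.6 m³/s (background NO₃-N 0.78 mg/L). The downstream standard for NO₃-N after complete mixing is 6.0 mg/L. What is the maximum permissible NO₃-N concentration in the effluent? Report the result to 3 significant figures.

41.0 mg/L

At the limit, (Qr·Cr + Qe·Cₑ)/(Qr + Qe) = 6.0:
Cₑ = (27.12·6.0 − 23.60·0.7800) / 3.520 = 41.00 mg/L.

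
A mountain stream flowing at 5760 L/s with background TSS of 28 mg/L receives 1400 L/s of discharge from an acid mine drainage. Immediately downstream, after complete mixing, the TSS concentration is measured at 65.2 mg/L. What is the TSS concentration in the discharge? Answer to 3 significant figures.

Mass balance: 5760·28.00 + 1400·Cₑ = 7160·65.20
→ Cₑ = (7160·65.20 − 5760·28.00) / 1400 = 218.3 mg/L.

218 mg/L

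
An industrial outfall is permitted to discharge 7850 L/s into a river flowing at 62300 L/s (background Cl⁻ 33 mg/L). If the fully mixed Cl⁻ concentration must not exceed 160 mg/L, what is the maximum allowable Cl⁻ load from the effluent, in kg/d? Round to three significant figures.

Mass balance at the limit: 62300·33.00 + 7850·Cₑ = 70150·160 → Cₑ = 1168 mg/L.
7850 L/s = 7.850 m³/s. Load = 7.850 m³/s × 1168 g/m³ × 86 400 s/d = 792100 kg/d.

792000 kg/d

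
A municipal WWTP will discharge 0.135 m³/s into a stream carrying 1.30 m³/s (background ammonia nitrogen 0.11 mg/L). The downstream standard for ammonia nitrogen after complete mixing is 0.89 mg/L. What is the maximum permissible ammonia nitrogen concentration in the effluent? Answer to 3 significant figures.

At the limit, (Qr·Cr + Qe·Cₑ)/(Qr + Qe) = 0.89:
Cₑ = (1.435·0.89 − 1.300·0.1100) / 0.1350 = 8.401 mg/L.

8.40 mg/L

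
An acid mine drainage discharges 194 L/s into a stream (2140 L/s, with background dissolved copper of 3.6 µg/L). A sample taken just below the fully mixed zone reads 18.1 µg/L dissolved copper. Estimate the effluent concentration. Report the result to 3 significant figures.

Mass balance: 2140·3.600 + 194.0·Cₑ = 2334·18.10
→ Cₑ = (2334·18.10 − 2140·3.600) / 194.0 = 178.0 µg/L.

178 µg/L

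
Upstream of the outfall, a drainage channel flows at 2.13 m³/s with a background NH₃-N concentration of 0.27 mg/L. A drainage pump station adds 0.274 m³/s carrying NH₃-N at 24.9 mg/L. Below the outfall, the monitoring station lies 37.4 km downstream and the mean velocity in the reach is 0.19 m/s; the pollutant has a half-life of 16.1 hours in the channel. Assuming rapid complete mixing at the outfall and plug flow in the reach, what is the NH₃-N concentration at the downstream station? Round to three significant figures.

Conservation of mass: C = (2.130·0.2700 + 0.2740·24.90) / 2.404 = 7.398/2.404 = 3.077 mg/L.
Travel time t = 37.4·1000 / 0.19 = 196800 s = 54.68 h.
Half-life 16.1 h → k = ln 2 / 16.1 = 0.04305 h⁻¹ = 1.033 d⁻¹.
After decay, C = 3.077 × e^(−kt) = 3.077 × 0.09498 = 0.2923 mg/L.

0.292 mg/L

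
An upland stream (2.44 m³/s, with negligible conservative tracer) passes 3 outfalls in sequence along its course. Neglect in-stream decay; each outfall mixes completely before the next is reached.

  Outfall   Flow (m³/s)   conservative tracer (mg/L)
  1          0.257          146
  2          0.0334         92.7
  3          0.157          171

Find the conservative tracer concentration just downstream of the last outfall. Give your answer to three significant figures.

Outfall 1: combined Q = 2.697 m³/s; C = (2.440·0 + 0.2570·146.0)/2.697 = 13.91 mg/L.
Outfall 2: combined Q = 2.730 m³/s; C = (2.697·13.91 + 0.03340·92.70)/2.730 = 14.88 mg/L.
Outfall 3: combined Q = 2.887 m³/s; C = (2.730·14.88 + 0.1570·171.0)/2.887 = 23.37 mg/L.

23.4 mg/L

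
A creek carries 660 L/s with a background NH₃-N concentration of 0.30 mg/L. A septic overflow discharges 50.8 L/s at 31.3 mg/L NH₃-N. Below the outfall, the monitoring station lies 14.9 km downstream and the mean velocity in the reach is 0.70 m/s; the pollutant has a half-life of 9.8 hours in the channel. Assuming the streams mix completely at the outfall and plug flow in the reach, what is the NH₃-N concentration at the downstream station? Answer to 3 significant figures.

1.66 mg/L

Mixed concentration C = ΣQC/ΣQ = (660.0·0.3000 + 50.80·31.30) / 710.8 = 1788/710.8 = 2.516 mg/L.
Travel time t = 14.9·1000 / 0.70 = 21290 s = 5.913 h.
Half-life 9.8 h → k = ln 2 / 9.8 = 0.07073 h⁻¹ = 1.698 d⁻¹.
First-order decay: C = 2.516·exp(−k·t) = 2.516·0.6582 = 1.656 mg/L.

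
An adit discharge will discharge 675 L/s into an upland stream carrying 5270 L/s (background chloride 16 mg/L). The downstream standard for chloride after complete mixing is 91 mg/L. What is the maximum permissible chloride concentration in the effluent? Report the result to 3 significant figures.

At the limit, (Qr·Cr + Qe·Cₑ)/(Qr + Qe) = 91:
Cₑ = (5945·91 − 5270·16.00) / 675.0 = 676.6 mg/L.

677 mg/L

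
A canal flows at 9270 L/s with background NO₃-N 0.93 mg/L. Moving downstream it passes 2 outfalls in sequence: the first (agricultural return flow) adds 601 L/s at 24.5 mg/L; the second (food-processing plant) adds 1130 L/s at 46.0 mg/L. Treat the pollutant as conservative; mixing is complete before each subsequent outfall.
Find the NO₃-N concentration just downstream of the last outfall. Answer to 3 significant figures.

6.85 mg/L

After outfall 1: Q = 9270 + 601.0 = 9871 L/s; C = (9270·0.9300 + 601.0·24.50)/9871 = 2.365 mg/L.
After outfall 2: Q = 9871 + 1130 = 11000 L/s; C = (9871·2.365 + 1130·46.00)/11000 = 6.847 mg/L.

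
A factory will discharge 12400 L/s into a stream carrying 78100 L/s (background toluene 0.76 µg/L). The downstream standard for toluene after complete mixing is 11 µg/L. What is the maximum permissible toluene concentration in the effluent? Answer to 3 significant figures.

75.5 µg/L

At the limit, (Qr·Cr + Qe·Cₑ)/(Qr + Qe) = 11:
Cₑ = (90500·11 − 78100·0.7600) / 12400 = 75.50 µg/L.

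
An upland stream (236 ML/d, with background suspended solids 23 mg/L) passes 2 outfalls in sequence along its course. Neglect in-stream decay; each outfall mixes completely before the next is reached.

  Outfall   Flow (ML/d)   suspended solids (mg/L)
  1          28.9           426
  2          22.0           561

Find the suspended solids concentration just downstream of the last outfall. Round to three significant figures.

105 mg/L

Below outfall 1: Q → 264.9 ML/d, C = (236.0·23.00 + 28.90·426.0)/264.9 = 66.97 mg/L.
Below outfall 2: Q → 286.9 ML/d, C = (264.9·66.97 + 22.00·561.0)/286.9 = 104.8 mg/L.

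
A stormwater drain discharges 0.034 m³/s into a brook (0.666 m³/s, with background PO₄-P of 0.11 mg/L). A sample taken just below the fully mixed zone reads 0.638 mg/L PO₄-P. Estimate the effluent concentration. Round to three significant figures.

11.0 mg/L

Mass balance: 0.6660·0.1100 + 0.03400·Cₑ = 0.7000·0.6380
→ Cₑ = (0.7000·0.6380 − 0.6660·0.1100) / 0.03400 = 10.98 mg/L.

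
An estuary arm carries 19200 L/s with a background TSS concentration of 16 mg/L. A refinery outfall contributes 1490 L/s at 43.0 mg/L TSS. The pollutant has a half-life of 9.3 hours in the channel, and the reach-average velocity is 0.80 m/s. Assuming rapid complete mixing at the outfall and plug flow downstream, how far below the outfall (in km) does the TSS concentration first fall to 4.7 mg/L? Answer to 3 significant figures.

Mixed concentration C = ΣQC/ΣQ = (19200·16.00 + 1490·43.00) / 20690 = 371300/20690 = 17.94 mg/L.
Half-life 9.3 h → k = ln 2 / 9.3 = 0.07453 h⁻¹ = 1.789 d⁻¹.
Set 17.94·exp(−k·t) = 4.7 → t = ln(17.94/4.7)/k = 64710 s = 17.98 h.
Distance = v·t = 0.80·64710 = 51770 m = 51.77 km.

51.8 km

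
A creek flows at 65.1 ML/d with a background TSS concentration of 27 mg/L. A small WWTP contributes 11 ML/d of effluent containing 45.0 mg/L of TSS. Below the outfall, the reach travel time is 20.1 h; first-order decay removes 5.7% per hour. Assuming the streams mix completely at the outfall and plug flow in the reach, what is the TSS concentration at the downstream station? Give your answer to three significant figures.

Flow-weighted average: C = (65.10·27.00 + 11.00·45.00) / 76.10 = 2253/76.10 = 29.60 mg/L.
5.7%/h lost → k = −ln(1 − 0.057) = 0.05869 h⁻¹.
First-order decay: C = 29.60·exp(−k·t) = 29.60·0.3074 = 9.099 mg/L.

9.10 mg/L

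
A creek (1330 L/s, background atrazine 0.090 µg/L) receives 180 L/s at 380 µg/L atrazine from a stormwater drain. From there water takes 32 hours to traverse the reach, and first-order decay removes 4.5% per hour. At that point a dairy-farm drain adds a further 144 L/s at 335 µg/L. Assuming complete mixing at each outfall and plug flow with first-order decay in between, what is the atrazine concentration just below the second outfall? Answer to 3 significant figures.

Mass balance: C = (1330·0.09000 + 180.0·380.0) / 1510 = 68520/1510 = 45.38 µg/L; combined flow 1510 L/s.
4.5%/h lost → k = −ln(1 − 0.045) = 0.04604 h⁻¹.
Decay over the reach: 45.38·exp(−kt) = 45.38·0.2291 = 10.40 µg/L.
At the second outfall, C = (1510·10.40 + 144.0·335.0) / (1510 + 144.0) = 38.66 µg/L.

38.7 µg/L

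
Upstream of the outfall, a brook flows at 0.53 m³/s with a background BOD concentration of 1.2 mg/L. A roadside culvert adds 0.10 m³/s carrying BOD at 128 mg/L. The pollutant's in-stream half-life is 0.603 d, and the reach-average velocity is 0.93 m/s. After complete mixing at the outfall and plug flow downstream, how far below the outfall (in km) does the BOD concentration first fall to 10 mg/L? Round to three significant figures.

Mass balance: C = (0.5300·1.200 + 0.1000·128.0) / 0.6300 = 13.44/0.6300 = 21.33 mg/L.
Half-life 0.603 d → k = ln 2 / 0.603 = 1.149 d⁻¹.
Set 21.33·exp(−k·t) = 10 → t = ln(21.33/10)/k = 56930 s = 15.81 h.
Distance = v·t = 0.93·56930 = 52940 m = 52.94 km.

52.9 km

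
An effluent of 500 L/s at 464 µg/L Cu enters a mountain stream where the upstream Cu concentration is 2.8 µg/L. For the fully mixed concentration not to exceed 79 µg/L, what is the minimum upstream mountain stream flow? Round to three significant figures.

2530 L/s

Set C_mix = 79: (Q·2.800 + 500.0·464.0) / (Q + 500.0) = 79
→ Q = 500.0·(464.0 − 79)/(79 − 2.800) = 2526 L/s.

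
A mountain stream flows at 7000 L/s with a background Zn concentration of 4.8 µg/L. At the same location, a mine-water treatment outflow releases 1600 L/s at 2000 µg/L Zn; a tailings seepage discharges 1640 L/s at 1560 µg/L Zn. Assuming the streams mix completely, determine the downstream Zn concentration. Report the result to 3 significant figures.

Mass balance: C = (7000·4.800 + 1600·2000 + 1640·1560) / 10240 = 5792000/10240 = 565.6 µg/L.

566 µg/L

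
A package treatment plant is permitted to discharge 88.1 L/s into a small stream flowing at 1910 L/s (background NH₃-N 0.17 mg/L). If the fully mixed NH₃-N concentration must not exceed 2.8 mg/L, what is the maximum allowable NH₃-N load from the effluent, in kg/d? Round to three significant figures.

455 kg/d

Mass balance at the limit: 1910·0.1700 + 88.10·Cₑ = 1998·2.8 → Cₑ = 59.82 mg/L.
88.10 L/s = 0.08810 m³/s. Load = 0.08810 m³/s × 59.82 g/m³ × 86 400 s/d = 455.3 kg/d.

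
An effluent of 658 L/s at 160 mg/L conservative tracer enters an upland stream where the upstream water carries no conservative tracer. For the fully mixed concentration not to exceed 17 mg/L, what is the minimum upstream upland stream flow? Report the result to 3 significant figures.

Set C_mix = 17: (Q·0 + 658.0·160.0) / (Q + 658.0) = 17
→ Q = 658.0·(160.0 − 17)/(17 − 0) = 5535 L/s.

5530 L/s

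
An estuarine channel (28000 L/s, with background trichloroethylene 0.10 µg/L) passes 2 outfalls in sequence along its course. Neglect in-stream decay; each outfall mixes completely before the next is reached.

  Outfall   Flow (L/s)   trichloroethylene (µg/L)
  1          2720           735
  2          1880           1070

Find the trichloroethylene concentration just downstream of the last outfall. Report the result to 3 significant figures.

Outfall 1: combined Q = 30720 L/s; C = (28000·0.1000 + 2720·735.0)/30720 = 65.17 µg/L.
Outfall 2: combined Q = 32600 L/s; C = (30720·65.17 + 1880·1070)/32600 = 123.1 µg/L.

123 µg/L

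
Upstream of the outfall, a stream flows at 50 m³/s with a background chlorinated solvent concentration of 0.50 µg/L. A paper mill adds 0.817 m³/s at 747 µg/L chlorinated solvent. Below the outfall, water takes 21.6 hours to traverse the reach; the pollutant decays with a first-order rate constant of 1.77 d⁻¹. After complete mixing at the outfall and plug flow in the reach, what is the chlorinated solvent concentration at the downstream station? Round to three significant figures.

Conservation of mass: C = (50.00·0.5000 + 0.8170·747.0) / 50.82 = 635.3/50.82 = 12.50 µg/L.
After decay, C = 12.50 × e^(−kt) = 12.50 × 0.2033 = 2.542 µg/L.

2.54 µg/L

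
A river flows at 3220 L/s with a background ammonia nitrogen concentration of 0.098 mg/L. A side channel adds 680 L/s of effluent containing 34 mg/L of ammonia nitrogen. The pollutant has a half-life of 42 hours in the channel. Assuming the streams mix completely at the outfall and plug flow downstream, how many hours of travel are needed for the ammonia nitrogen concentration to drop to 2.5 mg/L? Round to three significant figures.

53.1 h

Mixed concentration C = ΣQC/ΣQ = (3220·0.09800 + 680.0·34.00) / 3900 = 23440/3900 = 6.009 mg/L.
Half-life 42 h → k = ln 2 / 42 = 0.01650 h⁻¹ = 0.3961 d⁻¹.
6.009·exp(−k·t) = 2.5 → t = ln(6.009/2.5)/k = 191300 s = 53.14 h.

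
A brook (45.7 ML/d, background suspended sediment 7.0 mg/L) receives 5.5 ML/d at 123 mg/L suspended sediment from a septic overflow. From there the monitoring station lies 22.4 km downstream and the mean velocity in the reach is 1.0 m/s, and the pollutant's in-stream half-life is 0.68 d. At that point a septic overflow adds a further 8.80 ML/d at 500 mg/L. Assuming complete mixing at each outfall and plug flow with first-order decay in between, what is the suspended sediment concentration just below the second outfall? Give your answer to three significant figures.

Conservation of mass: C = (45.70·7.000 + 5.500·123.0) / 51.20 = 996.4/51.20 = 19.46 mg/L; combined flow 51.20 ML/d.
Travel time t = 22.4·1000 / 1.0 = 22400 s = 6.222 h.
Half-life 0.68 d → k = ln 2 / 0.68 = 1.019 d⁻¹.
Decay over the reach: 19.46·exp(−kt) = 19.46·0.7678 = 14.94 mg/L.
Second outfall: C = (51.20·14.94 + 8.800·500.0)/60.00 = 86.08 mg/L.

86.1 mg/L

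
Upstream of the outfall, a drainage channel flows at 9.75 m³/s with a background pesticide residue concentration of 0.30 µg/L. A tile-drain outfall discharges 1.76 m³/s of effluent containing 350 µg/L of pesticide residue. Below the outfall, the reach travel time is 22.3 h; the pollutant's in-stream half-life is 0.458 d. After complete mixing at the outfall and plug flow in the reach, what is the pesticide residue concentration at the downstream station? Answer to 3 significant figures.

13.2 µg/L

Mixed concentration C = ΣQC/ΣQ = (9.750·0.3000 + 1.760·350.0) / 11.51 = 618.9/11.51 = 53.77 µg/L.
Half-life 0.458 d → k = ln 2 / 0.458 = 1.513 d⁻¹.
First-order decay: C = 53.77·exp(−k·t) = 53.77·0.2451 = 13.18 µg/L.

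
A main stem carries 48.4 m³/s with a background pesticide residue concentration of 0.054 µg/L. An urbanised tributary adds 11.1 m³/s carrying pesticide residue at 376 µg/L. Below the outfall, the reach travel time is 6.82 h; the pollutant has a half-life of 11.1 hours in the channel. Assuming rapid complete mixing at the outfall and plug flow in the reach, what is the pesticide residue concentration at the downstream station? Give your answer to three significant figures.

45.8 µg/L

Mass balance: C = (48.40·0.05400 + 11.10·376.0) / 59.50 = 4176/59.50 = 70.19 µg/L.
Half-life 11.1 h → k = ln 2 / 11.1 = 0.06245 h⁻¹ = 1.499 d⁻¹.
After decay, C = 70.19 × e^(−kt) = 70.19 × 0.6532 = 45.85 µg/L.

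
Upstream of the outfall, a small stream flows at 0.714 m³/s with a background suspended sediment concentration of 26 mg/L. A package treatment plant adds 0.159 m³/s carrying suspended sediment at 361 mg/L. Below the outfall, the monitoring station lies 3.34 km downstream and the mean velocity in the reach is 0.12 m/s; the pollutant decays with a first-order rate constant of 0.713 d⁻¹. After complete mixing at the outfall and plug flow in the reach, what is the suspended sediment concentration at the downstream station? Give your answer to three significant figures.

69.2 mg/L

Mixed concentration C = ΣQC/ΣQ = (0.7140·26.00 + 0.1590·361.0) / 0.8730 = 75.96/0.8730 = 87.01 mg/L.
Travel time t = 3.34·1000 / 0.12 = 27830 s = 7.731 h.
Applying C = C₀e^(−kt): 87.01 × 0.7948 = 69.16 mg/L.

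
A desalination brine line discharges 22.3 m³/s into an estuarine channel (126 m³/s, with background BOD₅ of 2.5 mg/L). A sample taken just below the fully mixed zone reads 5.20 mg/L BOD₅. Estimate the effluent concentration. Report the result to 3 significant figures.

Mass balance: 126.0·2.500 + 22.30·Cₑ = 148.3·5.200
→ Cₑ = (148.3·5.200 − 126.0·2.500) / 22.30 = 20.46 mg/L.

20.5 mg/L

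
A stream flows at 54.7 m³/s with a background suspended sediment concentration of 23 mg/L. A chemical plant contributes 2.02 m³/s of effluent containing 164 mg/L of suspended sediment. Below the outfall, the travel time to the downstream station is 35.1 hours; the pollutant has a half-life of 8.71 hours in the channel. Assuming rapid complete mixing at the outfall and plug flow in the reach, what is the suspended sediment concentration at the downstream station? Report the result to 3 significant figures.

1.72 mg/L

Flow-weighted average: C = (54.70·23.00 + 2.020·164.0) / 56.72 = 1589/56.72 = 28.02 mg/L.
Half-life 8.71 h → k = ln 2 / 8.71 = 0.07958 h⁻¹ = 1.910 d⁻¹.
Decay over the reach: 28.02·exp(−kt) = 28.02·0.06122 = 1.715 mg/L.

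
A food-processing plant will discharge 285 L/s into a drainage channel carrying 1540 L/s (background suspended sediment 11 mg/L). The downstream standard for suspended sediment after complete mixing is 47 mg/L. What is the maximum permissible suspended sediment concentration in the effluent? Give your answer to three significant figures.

242 mg/L

At the limit, (Qr·Cr + Qe·Cₑ)/(Qr + Qe) = 47:
Cₑ = (1825·47 − 1540·11.00) / 285.0 = 241.5 mg/L.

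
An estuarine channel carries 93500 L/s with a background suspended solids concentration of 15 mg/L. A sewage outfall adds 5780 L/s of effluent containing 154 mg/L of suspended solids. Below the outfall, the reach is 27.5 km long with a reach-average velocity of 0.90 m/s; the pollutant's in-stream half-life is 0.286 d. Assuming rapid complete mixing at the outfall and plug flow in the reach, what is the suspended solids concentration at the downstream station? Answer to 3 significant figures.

Mixed concentration C = ΣQC/ΣQ = (93500·15.00 + 5780·154.0) / 99280 = 2293000/99280 = 23.09 mg/L.
Travel time t = 27.5·1000 / 0.90 = 30560 s = 8.488 h.
Half-life 0.286 d → k = ln 2 / 0.286 = 2.424 d⁻¹.
After decay, C = 23.09 × e^(−kt) = 23.09 × 0.4244 = 9.800 mg/L.

9.80 mg/L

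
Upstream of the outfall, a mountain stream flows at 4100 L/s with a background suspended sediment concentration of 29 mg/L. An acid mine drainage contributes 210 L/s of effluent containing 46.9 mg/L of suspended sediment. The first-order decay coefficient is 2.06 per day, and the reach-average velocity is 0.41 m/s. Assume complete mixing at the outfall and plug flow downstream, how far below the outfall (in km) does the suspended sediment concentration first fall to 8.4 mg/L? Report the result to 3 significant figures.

Flow-weighted average: C = (4100·29.00 + 210.0·46.90) / 4310 = 128700/4310 = 29.87 mg/L.
Set 29.87·exp(−k·t) = 8.4 → t = ln(29.87/8.4)/k = 53210 s = 14.78 h.
Distance = v·t = 0.41·53210 = 21820 m = 21.82 km.

21.8 km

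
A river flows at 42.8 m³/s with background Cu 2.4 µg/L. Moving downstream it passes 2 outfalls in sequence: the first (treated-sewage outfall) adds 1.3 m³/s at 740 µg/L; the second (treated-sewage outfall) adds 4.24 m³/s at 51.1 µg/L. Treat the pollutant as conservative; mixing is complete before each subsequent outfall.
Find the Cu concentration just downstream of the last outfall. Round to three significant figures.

Below outfall 1: Q → 44.10 m³/s, C = (42.80·2.400 + 1.300·740.0)/44.10 = 24.14 µg/L.
Below outfall 2: Q → 48.34 m³/s, C = (44.10·24.14 + 4.240·51.10)/48.34 = 26.51 µg/L.

26.5 µg/L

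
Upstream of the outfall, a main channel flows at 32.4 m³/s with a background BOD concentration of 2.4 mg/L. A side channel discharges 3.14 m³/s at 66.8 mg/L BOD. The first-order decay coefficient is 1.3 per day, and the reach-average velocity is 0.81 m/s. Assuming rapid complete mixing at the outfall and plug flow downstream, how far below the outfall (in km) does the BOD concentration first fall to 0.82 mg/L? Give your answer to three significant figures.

123 km

Mixed concentration C = ΣQC/ΣQ = (32.40·2.400 + 3.140·66.80) / 35.54 = 287.5/35.54 = 8.090 mg/L.
Set 8.090·exp(−k·t) = 0.82 → t = ln(8.090/0.82)/k = 152100 s = 42.26 h.
Distance = v·t = 0.81·152100 = 123200 m = 123.2 km.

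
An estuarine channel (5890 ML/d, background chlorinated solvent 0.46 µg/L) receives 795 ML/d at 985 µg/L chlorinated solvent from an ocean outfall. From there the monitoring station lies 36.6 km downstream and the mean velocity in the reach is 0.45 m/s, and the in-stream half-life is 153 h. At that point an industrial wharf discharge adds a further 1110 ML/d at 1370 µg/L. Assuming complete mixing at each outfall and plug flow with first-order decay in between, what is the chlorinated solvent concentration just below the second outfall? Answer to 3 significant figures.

286 µg/L

Mixed concentration C = ΣQC/ΣQ = (5890·0.4600 + 795.0·985.0) / 6685 = 785800/6685 = 117.5 µg/L; combined flow 6685 ML/d.
Travel time t = 36.6·1000 / 0.45 = 81330 s = 22.59 h.
Half-life 153 h → k = ln 2 / 153 = 0.004530 h⁻¹ = 0.1087 d⁻¹.
After decay, C = 117.5 × e^(−kt) = 117.5 × 0.9027 = 106.1 µg/L.
Second outfall: C = (6685·106.1 + 1110·1370)/7795 = 286.1 µg/L.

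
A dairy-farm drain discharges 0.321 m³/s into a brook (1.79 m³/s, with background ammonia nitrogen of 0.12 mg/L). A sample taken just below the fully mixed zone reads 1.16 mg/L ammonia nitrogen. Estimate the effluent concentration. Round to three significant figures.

6.96 mg/L

Mass balance: 1.790·0.1200 + 0.3210·Cₑ = 2.111·1.160
→ Cₑ = (2.111·1.160 − 1.790·0.1200) / 0.3210 = 6.959 mg/L.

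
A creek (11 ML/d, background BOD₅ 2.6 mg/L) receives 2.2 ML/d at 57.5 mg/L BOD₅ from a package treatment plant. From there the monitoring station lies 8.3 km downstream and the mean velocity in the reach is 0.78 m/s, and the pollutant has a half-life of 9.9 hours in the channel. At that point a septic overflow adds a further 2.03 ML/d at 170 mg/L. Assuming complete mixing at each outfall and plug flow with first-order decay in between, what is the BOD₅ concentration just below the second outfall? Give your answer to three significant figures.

30.9 mg/L

Flow-weighted average: C = (11.00·2.600 + 2.200·57.50) / 13.20 = 155.1/13.20 = 11.75 mg/L; combined flow 13.20 ML/d.
Travel time t = 8.3·1000 / 0.78 = 10640 s = 2.956 h.
Half-life 9.9 h → k = ln 2 / 9.9 = 0.07001 h⁻¹ = 1.680 d⁻¹.
After decay, C = 11.75 × e^(−kt) = 11.75 × 0.8131 = 9.553 mg/L.
At the second outfall, C = (13.20·9.553 + 2.030·170.0) / (13.20 + 2.030) = 30.94 mg/L.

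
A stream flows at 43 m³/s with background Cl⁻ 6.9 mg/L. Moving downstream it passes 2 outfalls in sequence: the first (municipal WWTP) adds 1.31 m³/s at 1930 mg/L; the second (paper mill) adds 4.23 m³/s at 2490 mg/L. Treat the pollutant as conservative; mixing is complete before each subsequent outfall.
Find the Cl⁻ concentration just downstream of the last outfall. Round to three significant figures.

After outfall 1: Q = 43.00 + 1.310 = 44.31 m³/s; C = (43.00·6.900 + 1.310·1930)/44.31 = 63.76 mg/L.
After outfall 2: Q = 44.31 + 4.230 = 48.54 m³/s; C = (44.31·63.76 + 4.230·2490)/48.54 = 275.2 mg/L.

275 mg/L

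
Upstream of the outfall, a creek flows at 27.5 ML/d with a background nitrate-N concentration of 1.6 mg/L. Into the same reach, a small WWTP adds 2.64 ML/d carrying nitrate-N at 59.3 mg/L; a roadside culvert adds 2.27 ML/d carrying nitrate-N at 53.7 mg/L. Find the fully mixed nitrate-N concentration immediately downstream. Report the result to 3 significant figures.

9.95 mg/L

Mixed concentration C = ΣQC/ΣQ = (27.50·1.600 + 2.640·59.30 + 2.270·53.70) / 32.41 = 322.5/32.41 = 9.949 mg/L.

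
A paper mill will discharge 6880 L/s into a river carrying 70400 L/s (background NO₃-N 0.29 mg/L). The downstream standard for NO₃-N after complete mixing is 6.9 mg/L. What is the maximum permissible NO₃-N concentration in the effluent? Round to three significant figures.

74.5 mg/L

At the limit, (Qr·Cr + Qe·Cₑ)/(Qr + Qe) = 6.9:
Cₑ = (77280·6.9 − 70400·0.2900) / 6880 = 74.54 mg/L.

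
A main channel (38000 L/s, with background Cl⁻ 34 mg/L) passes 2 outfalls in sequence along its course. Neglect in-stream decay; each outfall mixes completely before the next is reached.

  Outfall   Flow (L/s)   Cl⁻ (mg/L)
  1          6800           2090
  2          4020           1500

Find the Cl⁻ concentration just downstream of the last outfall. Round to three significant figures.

441 mg/L

After outfall 1: Q = 38000 + 6800 = 44800 L/s; C = (38000·34.00 + 6800·2090)/44800 = 346.1 mg/L.
After outfall 2: Q = 44800 + 4020 = 48820 L/s; C = (44800·346.1 + 4020·1500)/48820 = 441.1 mg/L.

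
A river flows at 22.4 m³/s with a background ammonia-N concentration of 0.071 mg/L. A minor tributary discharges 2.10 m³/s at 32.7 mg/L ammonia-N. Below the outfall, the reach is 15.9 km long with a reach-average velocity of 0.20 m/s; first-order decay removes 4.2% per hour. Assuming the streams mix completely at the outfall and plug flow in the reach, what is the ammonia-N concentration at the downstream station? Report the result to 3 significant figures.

1.11 mg/L

Flow-weighted average: C = (22.40·0.07100 + 2.100·32.70) / 24.50 = 70.26/24.50 = 2.868 mg/L.
Travel time t = 15.9·1000 / 0.20 = 79500 s = 22.08 h.
4.2%/h lost → k = −ln(1 − 0.042) = 0.04291 h⁻¹.
After decay, C = 2.868 × e^(−kt) = 2.868 × 0.3877 = 1.112 mg/L.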